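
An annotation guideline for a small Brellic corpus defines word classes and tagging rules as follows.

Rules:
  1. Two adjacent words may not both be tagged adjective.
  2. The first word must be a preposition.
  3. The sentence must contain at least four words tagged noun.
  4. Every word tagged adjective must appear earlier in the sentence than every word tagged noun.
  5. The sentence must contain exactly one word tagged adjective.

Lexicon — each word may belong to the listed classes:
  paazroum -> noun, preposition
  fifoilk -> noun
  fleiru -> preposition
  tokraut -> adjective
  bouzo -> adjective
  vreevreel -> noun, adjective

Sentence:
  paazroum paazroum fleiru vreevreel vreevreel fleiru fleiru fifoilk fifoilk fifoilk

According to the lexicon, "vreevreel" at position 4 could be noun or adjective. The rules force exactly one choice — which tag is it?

adjective

Candidates per position — 1:paazroum {noun,preposition}; 2:paazroum {noun,preposition}; 3:fleiru {preposition}; 4:vreevreel {noun,adjective}; 5:vreevreel {noun,adjective}; 6:fleiru {preposition}; 7:fleiru {preposition}; 8:fifoilk {noun}; 9:fifoilk {noun}; 10:fifoilk {noun}.
Position 1: tagging it noun would leave rule 2 unsatisfiable, so it must be preposition.
Position 4: the remaining choice is settled jointly with positions 2, 5 — only adjective at position 4 is part of a tagging that satisfies every rule.
So the tagging must be: preposition preposition preposition adjective noun preposition preposition noun noun noun.
Verifying each rule — rule 1 ✓; rule 2 ✓; rule 3 ✓; rule 4 ✓; rule 5 ✓.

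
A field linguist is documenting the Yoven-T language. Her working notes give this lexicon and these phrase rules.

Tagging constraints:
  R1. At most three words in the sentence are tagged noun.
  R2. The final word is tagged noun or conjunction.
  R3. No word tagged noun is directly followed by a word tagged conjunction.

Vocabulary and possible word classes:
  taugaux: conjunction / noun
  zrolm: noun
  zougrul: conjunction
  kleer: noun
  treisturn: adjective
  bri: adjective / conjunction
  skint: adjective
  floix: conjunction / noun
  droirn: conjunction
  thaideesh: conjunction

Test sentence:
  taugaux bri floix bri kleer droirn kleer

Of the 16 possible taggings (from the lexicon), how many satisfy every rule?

0

Candidates per position — 1:taugaux {conjunction,noun}; 2:bri {adjective,conjunction}; 3:floix {conjunction,noun}; 4:bri {adjective,conjunction}; 5:kleer {noun}; 6:droirn {conjunction}; 7:kleer {noun}.
There are 16 candidate sequences in total.
Rule 3 cannot be satisfied by any choice of tags from the lexicon.
So there is no consistent tagging.
Count = 0.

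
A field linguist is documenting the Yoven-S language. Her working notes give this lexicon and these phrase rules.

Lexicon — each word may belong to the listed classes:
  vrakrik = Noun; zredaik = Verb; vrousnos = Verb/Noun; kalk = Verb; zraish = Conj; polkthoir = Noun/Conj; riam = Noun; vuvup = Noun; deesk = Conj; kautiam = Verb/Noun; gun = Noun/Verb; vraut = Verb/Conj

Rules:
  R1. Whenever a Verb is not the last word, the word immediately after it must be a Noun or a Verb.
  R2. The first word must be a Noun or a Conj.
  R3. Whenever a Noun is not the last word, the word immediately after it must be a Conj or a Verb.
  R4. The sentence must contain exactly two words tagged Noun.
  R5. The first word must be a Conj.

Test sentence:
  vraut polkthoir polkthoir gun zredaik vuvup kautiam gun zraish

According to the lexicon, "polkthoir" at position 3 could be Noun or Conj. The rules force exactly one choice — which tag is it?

Conj

Candidates per position — 1:vraut {Verb,Conj}; 2:polkthoir {Noun,Conj}; 3:polkthoir {Noun,Conj}; 4:gun {Noun,Verb}; 5:zredaik {Verb}; 6:vuvup {Noun}; 7:kautiam {Verb,Noun}; 8:gun {Noun,Verb}; 9:zraish {Conj}.
Position 1: Verb is ruled out by rule 2; that leaves Conj.
Position 7: Noun is ruled out by rule 3; that leaves Verb.
Position 8: Verb is ruled out by rule 1; that leaves Noun.
Position 2: Noun is ruled out by rule 4; that leaves Conj.
Position 3: Noun is ruled out by rule 4; that leaves Conj.
Position 4: Noun is ruled out by rule 4; that leaves Verb.
So the tagging must be: Conj Conj Conj Verb Verb Noun Verb Noun Conj.
Checking: rule 1 ok; rule 2 ok; rule 3 ok; rule 4 ok; rule 5 ok.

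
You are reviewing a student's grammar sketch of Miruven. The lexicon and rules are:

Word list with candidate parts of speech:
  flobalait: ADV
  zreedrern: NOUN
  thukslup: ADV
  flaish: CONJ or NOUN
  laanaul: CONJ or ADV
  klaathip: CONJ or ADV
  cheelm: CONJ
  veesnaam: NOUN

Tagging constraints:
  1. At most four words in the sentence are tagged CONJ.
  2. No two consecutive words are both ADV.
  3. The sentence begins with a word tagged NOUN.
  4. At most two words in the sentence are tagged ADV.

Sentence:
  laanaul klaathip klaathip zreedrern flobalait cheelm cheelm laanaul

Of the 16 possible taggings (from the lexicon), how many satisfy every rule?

0

Candidates per position — 1:laanaul {CONJ,ADV}; 2:klaathip {CONJ,ADV}; 3:klaathip {CONJ,ADV}; 4:zreedrern {NOUN}; 5:flobalait {ADV}; 6:cheelm {CONJ}; 7:cheelm {CONJ}; 8:laanaul {CONJ,ADV}.
There are 16 candidate sequences in total.
Rule 3 cannot be satisfied by any choice of tags from the lexicon.
So there is no consistent tagging.
Count = 0.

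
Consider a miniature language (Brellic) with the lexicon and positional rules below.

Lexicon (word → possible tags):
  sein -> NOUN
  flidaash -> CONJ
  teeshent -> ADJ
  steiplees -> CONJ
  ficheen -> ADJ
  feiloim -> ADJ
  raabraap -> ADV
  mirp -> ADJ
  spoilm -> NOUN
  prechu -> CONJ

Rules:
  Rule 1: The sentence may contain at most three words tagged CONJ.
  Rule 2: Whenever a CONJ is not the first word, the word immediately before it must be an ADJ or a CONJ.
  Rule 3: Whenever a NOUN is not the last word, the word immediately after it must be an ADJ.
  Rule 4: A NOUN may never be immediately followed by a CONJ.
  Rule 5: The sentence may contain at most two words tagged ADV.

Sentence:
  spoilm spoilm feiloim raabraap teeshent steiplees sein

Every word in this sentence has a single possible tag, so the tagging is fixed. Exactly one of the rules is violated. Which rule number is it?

Fixed tagging: NOUN NOUN ADJ ADV ADJ CONJ NOUN.
Checking each rule: R1 holds, R2 holds, R3 violated, R4 holds, R5 holds.
Only rule 3 fails.

3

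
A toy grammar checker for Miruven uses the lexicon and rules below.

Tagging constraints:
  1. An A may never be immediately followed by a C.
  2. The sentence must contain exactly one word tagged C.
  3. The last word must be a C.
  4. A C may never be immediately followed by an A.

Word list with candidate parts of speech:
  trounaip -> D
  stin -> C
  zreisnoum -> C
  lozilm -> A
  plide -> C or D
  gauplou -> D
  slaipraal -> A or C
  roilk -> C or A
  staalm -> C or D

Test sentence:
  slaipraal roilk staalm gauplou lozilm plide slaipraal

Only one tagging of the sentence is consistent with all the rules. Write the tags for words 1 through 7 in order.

A A D D A D C

Candidates per position — 1:slaipraal {A,C}; 2:roilk {C,A}; 3:staalm {C,D}; 4:gauplou {D}; 5:lozilm {A}; 6:plide {C,D}; 7:slaipraal {A,C}.
Position 6: tagging it C would leave rule 1 unsatisfiable, so it must be D.
Position 7: tagging it A would leave rule 3 unsatisfiable, so it must be C.
Position 1: tagging it C would leave rule 2 unsatisfiable, so it must be A.
Position 2: tagging it C would leave rule 1 unsatisfiable, so it must be A.
Position 3: tagging it C would leave rule 1 unsatisfiable, so it must be D.
The only consistent sequence is: A A D D A D C.
Rule-by-rule: rule 1 ok; rule 2 ok; rule 3 ok; rule 4 ok.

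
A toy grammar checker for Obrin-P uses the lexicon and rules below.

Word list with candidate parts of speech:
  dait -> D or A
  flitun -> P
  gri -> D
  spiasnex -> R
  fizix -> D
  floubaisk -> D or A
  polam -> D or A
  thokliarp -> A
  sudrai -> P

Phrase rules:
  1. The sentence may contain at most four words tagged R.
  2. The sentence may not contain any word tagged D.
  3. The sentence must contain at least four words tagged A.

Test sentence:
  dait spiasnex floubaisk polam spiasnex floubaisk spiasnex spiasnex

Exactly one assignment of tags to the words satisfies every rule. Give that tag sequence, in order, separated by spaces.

Candidates per position — 1:dait {D,A}; 2:spiasnex {R}; 3:floubaisk {D,A}; 4:polam {D,A}; 5:spiasnex {R}; 6:floubaisk {D,A}; 7:spiasnex {R}; 8:spiasnex {R}.
If word 1 were D, no tagging could satisfy rule 2; so word 1 is A.
If word 3 were D, no tagging could satisfy rule 2; so word 3 is A.
If word 4 were D, no tagging could satisfy rule 2; so word 4 is A.
If word 6 were D, no tagging could satisfy rule 2; so word 6 is A.
So the tagging must be: A R A A R A R R.
Verifying each rule — rule 1 holds; rule 2 holds; rule 3 holds.

A R A A R A R R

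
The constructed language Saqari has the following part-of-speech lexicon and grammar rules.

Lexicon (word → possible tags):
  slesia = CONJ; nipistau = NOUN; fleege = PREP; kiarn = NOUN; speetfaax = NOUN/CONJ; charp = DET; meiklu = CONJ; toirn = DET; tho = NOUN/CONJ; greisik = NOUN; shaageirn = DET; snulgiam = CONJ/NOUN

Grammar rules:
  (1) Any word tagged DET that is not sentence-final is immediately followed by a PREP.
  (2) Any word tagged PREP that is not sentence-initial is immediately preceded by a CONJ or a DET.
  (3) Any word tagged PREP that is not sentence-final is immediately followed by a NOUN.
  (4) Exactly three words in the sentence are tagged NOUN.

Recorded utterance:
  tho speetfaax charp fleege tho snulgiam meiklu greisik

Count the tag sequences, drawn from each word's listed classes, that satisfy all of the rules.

3

Candidates per position — 1:tho {NOUN,CONJ}; 2:speetfaax {NOUN,CONJ}; 3:charp {DET}; 4:fleege {PREP}; 5:tho {NOUN,CONJ}; 6:snulgiam {CONJ,NOUN}; 7:meiklu {CONJ}; 8:greisik {NOUN}.
There are 16 candidate sequences in total.
The sequences that satisfy every rule: NOUN CONJ DET PREP NOUN CONJ CONJ NOUN; CONJ NOUN DET PREP NOUN CONJ CONJ NOUN; CONJ CONJ DET PREP NOUN NOUN CONJ NOUN.
Count = 3.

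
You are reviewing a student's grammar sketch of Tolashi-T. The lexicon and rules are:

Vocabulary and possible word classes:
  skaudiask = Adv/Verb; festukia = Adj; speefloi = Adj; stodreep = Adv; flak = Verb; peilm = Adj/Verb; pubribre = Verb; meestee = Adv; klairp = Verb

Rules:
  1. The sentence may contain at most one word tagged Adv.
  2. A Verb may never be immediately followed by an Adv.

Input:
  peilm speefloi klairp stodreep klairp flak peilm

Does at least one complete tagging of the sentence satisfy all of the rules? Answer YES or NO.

NO

Candidates per position — 1:peilm {Adj,Verb}; 2:speefloi {Adj}; 3:klairp {Verb}; 4:stodreep {Adv}; 5:klairp {Verb}; 6:flak {Verb}; 7:peilm {Adj,Verb}.
Rule 2 cannot be satisfied by any choice of tags from the lexicon.
So there is no consistent tagging.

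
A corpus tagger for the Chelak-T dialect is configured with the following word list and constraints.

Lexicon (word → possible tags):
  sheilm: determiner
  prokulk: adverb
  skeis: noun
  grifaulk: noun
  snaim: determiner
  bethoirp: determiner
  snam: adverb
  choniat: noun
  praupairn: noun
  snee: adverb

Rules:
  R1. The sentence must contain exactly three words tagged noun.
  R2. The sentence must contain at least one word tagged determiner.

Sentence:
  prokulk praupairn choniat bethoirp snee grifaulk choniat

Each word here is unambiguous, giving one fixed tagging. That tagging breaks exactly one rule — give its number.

1

Fixed tagging: adverb noun noun determiner adverb noun noun.
Checking each rule: R1 violated, R2 holds.
Only rule 1 fails.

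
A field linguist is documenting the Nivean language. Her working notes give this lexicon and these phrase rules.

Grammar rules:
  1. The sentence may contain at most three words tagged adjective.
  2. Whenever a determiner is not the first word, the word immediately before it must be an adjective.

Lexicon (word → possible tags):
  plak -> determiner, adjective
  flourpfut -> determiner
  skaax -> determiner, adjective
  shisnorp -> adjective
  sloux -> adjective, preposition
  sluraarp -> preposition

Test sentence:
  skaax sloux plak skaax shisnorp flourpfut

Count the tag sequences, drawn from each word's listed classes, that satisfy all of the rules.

5

Candidates per position — 1:skaax {determiner,adjective}; 2:sloux {adjective,preposition}; 3:plak {determiner,adjective}; 4:skaax {determiner,adjective}; 5:shisnorp {adjective}; 6:flourpfut {determiner}.
There are 16 candidate sequences in total.
The sequences that satisfy every rule: determiner adjective determiner adjective adjective determiner; determiner adjective adjective determiner adjective determiner; determiner preposition adjective determiner adjective determiner; determiner preposition adjective adjective adjective determiner; adjective preposition adjective determiner adjective determiner.
Count = 5.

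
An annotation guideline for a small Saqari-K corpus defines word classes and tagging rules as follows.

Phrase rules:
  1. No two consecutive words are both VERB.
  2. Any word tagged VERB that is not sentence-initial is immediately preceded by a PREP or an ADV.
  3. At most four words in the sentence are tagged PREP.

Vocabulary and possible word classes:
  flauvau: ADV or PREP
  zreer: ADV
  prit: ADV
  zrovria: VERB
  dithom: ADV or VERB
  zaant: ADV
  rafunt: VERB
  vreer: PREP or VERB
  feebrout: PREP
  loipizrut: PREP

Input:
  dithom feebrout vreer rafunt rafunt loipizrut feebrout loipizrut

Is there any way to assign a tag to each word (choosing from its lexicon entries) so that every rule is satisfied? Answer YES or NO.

NO

Candidates per position — 1:dithom {ADV,VERB}; 2:feebrout {PREP}; 3:vreer {PREP,VERB}; 4:rafunt {VERB}; 5:rafunt {VERB}; 6:loipizrut {PREP}; 7:feebrout {PREP}; 8:loipizrut {PREP}.
Rule 1 cannot be satisfied by any choice of tags from the lexicon.
So there is no consistent tagging.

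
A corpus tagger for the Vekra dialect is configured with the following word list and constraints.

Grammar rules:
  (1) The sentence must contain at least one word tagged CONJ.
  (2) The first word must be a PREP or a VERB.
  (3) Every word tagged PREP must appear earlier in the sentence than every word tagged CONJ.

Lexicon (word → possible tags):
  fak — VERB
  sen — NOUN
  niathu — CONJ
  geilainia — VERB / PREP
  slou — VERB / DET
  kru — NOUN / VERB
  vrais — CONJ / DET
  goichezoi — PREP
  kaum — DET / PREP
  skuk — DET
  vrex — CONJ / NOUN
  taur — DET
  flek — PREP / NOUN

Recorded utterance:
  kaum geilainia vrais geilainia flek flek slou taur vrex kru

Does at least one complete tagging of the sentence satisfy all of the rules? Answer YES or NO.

YES

Candidates per position — 1:kaum {DET,PREP}; 2:geilainia {VERB,PREP}; 3:vrais {CONJ,DET}; 4:geilainia {VERB,PREP}; 5:flek {PREP,NOUN}; 6:flek {PREP,NOUN}; 7:slou {VERB,DET}; 8:taur {DET}; 9:vrex {CONJ,NOUN}; 10:kru {NOUN,VERB}.
One satisfying assignment: PREP VERB DET VERB NOUN NOUN VERB DET CONJ VERB.
Checking: rule 1 holds; rule 2 holds; rule 3 holds.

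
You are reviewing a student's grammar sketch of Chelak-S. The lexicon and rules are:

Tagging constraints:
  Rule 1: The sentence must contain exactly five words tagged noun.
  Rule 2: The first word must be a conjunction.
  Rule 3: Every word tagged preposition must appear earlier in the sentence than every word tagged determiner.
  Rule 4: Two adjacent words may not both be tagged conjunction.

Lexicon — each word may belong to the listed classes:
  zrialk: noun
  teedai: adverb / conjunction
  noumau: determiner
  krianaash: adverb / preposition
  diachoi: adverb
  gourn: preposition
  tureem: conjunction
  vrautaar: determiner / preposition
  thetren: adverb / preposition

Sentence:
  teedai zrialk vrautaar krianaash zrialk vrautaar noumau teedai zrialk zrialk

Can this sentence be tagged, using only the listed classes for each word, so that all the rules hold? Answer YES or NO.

Candidates per position — 1:teedai {adverb,conjunction}; 2:zrialk {noun}; 3:vrautaar {determiner,preposition}; 4:krianaash {adverb,preposition}; 5:zrialk {noun}; 6:vrautaar {determiner,preposition}; 7:noumau {determiner}; 8:teedai {adverb,conjunction}; 9:zrialk {noun}; 10:zrialk {noun}.
Rule 1 cannot be satisfied by any choice of tags from the lexicon.
So there is no consistent tagging.

NO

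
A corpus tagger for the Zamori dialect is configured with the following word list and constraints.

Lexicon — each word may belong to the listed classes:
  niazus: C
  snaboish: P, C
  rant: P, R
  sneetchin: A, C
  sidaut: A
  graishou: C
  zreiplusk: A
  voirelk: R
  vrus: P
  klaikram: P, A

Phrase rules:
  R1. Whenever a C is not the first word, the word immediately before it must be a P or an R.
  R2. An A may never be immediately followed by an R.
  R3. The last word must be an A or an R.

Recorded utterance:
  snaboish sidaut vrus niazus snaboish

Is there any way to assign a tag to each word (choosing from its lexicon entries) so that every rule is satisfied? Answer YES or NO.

Candidates per position — 1:snaboish {P,C}; 2:sidaut {A}; 3:vrus {P}; 4:niazus {C}; 5:snaboish {P,C}.
Rule 3 cannot be satisfied by any choice of tags from the lexicon.
So there is no consistent tagging.

NO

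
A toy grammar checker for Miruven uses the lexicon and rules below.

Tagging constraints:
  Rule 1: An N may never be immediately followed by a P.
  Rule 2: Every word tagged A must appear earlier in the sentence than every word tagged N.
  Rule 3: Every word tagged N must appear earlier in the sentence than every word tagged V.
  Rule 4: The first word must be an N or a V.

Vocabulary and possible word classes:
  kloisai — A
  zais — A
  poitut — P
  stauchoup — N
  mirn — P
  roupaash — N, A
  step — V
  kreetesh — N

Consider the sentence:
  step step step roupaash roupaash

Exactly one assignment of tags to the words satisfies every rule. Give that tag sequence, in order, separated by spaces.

V V V A A

Candidates per position — 1:step {V}; 2:step {V}; 3:step {V}; 4:roupaash {N,A}; 5:roupaash {N,A}.
If word 4 were N, no tagging could satisfy rule 3; so word 4 is A.
If word 5 were N, no tagging could satisfy rule 3; so word 5 is A.
The only consistent sequence is: V V V A A.
Rule-by-rule: rule 1 ✓; rule 2 ✓; rule 3 ✓; rule 4 ✓.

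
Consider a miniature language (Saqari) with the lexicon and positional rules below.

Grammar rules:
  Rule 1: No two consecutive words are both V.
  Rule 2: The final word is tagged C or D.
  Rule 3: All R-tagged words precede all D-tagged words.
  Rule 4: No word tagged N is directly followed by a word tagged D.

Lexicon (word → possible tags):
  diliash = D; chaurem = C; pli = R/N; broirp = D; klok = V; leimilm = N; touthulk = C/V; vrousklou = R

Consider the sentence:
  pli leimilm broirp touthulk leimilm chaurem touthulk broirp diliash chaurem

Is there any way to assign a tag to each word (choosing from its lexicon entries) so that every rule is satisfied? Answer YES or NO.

Candidates per position — 1:pli {R,N}; 2:leimilm {N}; 3:broirp {D}; 4:touthulk {C,V}; 5:leimilm {N}; 6:chaurem {C}; 7:touthulk {C,V}; 8:broirp {D}; 9:diliash {D}; 10:chaurem {C}.
Rule 4 cannot be satisfied by any choice of tags from the lexicon.
So there is no consistent tagging.

NO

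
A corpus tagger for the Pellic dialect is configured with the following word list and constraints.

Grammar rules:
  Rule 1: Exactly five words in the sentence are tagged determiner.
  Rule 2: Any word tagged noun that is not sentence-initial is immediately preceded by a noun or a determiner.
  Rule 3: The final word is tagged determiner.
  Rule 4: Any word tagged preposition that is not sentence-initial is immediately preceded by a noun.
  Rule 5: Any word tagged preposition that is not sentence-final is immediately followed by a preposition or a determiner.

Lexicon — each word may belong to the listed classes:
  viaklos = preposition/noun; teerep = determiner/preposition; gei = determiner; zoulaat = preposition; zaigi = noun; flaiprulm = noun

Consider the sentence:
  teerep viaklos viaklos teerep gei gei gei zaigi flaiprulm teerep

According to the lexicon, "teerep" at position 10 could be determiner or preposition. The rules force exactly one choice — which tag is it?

determiner

Candidates per position — 1:teerep {determiner,preposition}; 2:viaklos {preposition,noun}; 3:viaklos {preposition,noun}; 4:teerep {determiner,preposition}; 5:gei {determiner}; 6:gei {determiner}; 7:gei {determiner}; 8:zaigi {noun}; 9:flaiprulm {noun}; 10:teerep {determiner,preposition}.
At position 2, choosing preposition makes rule 4 impossible to satisfy; hence noun.
At position 10, choosing preposition makes rule 3 impossible to satisfy; hence determiner.
At position 1, choosing preposition makes rule 2 impossible to satisfy; hence determiner.
At position 4, choosing determiner makes rule 1 impossible to satisfy; hence preposition.
At position 3, choosing preposition makes rule 4 impossible to satisfy; hence noun.
The only consistent sequence is: determiner noun noun preposition determiner determiner determiner noun noun determiner.
Checking: rule 1 ok; rule 2 ok; rule 3 ok; rule 4 ok; rule 5 ok.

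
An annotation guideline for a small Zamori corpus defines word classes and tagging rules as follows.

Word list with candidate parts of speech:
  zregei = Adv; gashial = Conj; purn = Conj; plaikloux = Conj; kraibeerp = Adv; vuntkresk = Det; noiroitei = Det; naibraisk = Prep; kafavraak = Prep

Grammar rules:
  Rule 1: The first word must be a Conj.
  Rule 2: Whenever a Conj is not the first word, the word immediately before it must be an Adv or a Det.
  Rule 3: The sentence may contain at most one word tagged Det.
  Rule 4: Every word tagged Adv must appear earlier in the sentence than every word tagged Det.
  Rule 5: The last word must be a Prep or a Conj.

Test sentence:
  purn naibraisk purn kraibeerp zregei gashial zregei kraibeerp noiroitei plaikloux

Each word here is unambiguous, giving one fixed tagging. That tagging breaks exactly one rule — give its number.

2

Fixed tagging: Conj Prep Conj Adv Adv Conj Adv Adv Det Conj.
Rule check: R1 holds, R2 violated, R3 holds, R4 holds, R5 holds.
Only rule 2 fails.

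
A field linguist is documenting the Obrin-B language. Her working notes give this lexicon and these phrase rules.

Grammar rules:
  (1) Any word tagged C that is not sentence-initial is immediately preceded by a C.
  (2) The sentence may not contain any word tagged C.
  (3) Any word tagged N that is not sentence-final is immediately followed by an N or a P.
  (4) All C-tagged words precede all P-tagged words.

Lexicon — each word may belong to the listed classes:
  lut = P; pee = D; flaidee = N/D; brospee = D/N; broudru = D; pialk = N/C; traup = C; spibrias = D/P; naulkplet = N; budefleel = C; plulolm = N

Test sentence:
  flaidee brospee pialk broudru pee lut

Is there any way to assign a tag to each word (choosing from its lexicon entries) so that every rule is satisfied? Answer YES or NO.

NO

Candidates per position — 1:flaidee {N,D}; 2:brospee {D,N}; 3:pialk {N,C}; 4:broudru {D}; 5:pee {D}; 6:lut {P}.
Every candidate sequence violates at least one rule; no consistent tagging exists.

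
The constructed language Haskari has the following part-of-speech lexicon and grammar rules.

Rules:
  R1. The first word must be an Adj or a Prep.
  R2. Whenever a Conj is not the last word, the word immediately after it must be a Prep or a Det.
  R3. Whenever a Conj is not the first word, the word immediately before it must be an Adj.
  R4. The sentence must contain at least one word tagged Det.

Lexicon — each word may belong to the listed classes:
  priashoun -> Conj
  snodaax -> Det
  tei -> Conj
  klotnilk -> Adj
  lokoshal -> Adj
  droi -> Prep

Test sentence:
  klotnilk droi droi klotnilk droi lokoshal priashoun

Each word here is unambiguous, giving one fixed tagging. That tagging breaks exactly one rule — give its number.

Fixed tagging: Adj Prep Prep Adj Prep Adj Conj.
Checking each rule: R1 ok, R2 ok, R3 ok, R4 fails.
Only rule 4 fails.

4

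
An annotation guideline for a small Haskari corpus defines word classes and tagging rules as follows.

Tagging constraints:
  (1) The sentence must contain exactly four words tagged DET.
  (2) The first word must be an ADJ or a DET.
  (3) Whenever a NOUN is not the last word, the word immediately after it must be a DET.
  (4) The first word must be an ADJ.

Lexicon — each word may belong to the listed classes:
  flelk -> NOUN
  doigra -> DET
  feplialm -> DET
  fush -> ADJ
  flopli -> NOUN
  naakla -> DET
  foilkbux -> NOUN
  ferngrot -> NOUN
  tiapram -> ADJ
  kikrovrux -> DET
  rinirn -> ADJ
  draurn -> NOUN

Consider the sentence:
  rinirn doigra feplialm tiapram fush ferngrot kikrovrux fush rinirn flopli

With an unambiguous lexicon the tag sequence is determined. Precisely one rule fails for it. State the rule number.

Fixed tagging: ADJ DET DET ADJ ADJ NOUN DET ADJ ADJ NOUN.
Checking each rule: R1 fails, R2 ok, R3 ok, R4 ok.
Only rule 1 fails.

1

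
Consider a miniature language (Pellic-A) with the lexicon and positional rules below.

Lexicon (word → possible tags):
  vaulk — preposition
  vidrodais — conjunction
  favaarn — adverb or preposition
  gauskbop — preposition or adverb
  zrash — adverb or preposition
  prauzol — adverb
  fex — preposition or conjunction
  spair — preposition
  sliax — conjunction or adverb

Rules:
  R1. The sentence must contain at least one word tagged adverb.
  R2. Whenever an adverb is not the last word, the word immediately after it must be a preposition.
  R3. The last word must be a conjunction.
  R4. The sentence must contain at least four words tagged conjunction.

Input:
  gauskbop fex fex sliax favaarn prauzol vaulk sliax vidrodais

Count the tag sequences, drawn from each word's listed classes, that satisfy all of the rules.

5

Candidates per position — 1:gauskbop {preposition,adverb}; 2:fex {preposition,conjunction}; 3:fex {preposition,conjunction}; 4:sliax {conjunction,adverb}; 5:favaarn {adverb,preposition}; 6:prauzol {adverb}; 7:vaulk {preposition}; 8:sliax {conjunction,adverb}; 9:vidrodais {conjunction}.
There are 64 candidate sequences in total.
The sequences that satisfy every rule: preposition preposition conjunction conjunction preposition adverb preposition conjunction conjunction; preposition conjunction preposition conjunction preposition adverb preposition conjunction conjunction; preposition conjunction conjunction conjunction preposition adverb preposition conjunction conjunction; preposition conjunction conjunction adverb preposition adverb preposition conjunction conjunction; adverb preposition conjunction conjunction preposition adverb preposition conjunction conjunction.
Count = 5.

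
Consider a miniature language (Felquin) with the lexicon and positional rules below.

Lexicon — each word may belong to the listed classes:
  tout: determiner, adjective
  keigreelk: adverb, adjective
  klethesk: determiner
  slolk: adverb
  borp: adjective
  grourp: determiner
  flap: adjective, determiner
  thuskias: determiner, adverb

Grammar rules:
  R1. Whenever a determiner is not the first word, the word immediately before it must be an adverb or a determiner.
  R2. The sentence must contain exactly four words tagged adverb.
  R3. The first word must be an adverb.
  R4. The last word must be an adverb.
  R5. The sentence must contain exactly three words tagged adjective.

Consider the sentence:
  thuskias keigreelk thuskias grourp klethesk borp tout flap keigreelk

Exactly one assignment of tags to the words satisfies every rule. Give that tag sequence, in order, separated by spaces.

adverb adverb adverb determiner determiner adjective adjective adjective adverb

Candidates per position — 1:thuskias {determiner,adverb}; 2:keigreelk {adverb,adjective}; 3:thuskias {determiner,adverb}; 4:grourp {determiner}; 5:klethesk {determiner}; 6:borp {adjective}; 7:tout {determiner,adjective}; 8:flap {adjective,determiner}; 9:keigreelk {adverb,adjective}.
Word 1 cannot be determiner — rule 2 would then fail for every completion. It is adverb.
Word 2 cannot be adjective — rule 2 would then fail for every completion. It is adverb.
Word 3 cannot be determiner — rule 2 would then fail for every completion. It is adverb.
Word 7 cannot be determiner — rule 1 would then fail for every completion. It is adjective.
Word 8 cannot be determiner — rule 1 would then fail for every completion. It is adjective.
Word 9 cannot be adjective — rule 2 would then fail for every completion. It is adverb.
That leaves exactly one tagging: adverb adverb adverb determiner determiner adjective adjective adjective adverb.
Rule-by-rule: rule 1 satisfied; rule 2 satisfied; rule 3 satisfied; rule 4 satisfied; rule 5 satisfied.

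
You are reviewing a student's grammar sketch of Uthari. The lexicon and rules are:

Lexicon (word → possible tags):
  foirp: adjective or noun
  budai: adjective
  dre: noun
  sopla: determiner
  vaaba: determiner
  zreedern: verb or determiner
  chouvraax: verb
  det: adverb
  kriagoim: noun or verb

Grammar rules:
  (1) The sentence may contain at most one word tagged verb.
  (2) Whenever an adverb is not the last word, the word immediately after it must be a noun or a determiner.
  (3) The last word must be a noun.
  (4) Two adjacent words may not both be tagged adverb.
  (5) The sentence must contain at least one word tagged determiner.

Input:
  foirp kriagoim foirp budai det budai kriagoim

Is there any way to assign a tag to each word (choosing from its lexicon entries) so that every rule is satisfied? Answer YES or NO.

Candidates per position — 1:foirp {adjective,noun}; 2:kriagoim {noun,verb}; 3:foirp {adjective,noun}; 4:budai {adjective}; 5:det {adverb}; 6:budai {adjective}; 7:kriagoim {noun,verb}.
Rule 2 cannot be satisfied by any choice of tags from the lexicon.
So there is no consistent tagging.

NO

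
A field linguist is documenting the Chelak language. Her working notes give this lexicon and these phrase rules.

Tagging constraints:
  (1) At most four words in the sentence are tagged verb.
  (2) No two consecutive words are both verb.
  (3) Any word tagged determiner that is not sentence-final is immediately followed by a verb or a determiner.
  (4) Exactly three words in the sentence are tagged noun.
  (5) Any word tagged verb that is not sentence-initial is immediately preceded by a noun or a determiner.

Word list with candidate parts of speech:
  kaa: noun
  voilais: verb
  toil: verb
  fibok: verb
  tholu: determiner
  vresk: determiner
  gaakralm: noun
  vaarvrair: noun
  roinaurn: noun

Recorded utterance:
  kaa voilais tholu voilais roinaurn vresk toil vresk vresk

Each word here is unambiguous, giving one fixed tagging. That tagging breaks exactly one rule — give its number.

Fixed tagging: noun verb determiner verb noun determiner verb determiner determiner.
Applying the rules: R1 ✓, R2 ✓, R3 ✓, R4 ✗, R5 ✓.
Only rule 4 fails.

4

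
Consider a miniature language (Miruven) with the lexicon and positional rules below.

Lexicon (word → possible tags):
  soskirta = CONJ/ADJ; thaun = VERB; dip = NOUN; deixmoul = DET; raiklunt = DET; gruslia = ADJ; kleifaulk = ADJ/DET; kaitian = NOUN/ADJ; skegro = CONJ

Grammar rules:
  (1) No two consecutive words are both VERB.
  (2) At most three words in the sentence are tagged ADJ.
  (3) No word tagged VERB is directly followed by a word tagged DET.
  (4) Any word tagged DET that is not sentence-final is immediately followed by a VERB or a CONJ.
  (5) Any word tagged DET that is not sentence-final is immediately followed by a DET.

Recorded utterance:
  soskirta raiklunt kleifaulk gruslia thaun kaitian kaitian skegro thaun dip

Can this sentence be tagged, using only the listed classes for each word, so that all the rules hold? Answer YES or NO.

Candidates per position — 1:soskirta {CONJ,ADJ}; 2:raiklunt {DET}; 3:kleifaulk {ADJ,DET}; 4:gruslia {ADJ}; 5:thaun {VERB}; 6:kaitian {NOUN,ADJ}; 7:kaitian {NOUN,ADJ}; 8:skegro {CONJ}; 9:thaun {VERB}; 10:dip {NOUN}.
Rule 4 cannot be satisfied by any choice of tags from the lexicon.
So there is no consistent tagging.

NO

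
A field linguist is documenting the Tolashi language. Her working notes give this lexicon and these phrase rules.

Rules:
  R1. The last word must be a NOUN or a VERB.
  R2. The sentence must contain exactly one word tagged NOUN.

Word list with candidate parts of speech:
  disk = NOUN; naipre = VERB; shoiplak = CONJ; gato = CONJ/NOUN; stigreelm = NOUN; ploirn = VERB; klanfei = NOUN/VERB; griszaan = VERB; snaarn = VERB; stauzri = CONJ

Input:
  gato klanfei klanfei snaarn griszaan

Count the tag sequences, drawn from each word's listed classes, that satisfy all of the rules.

3

Candidates per position — 1:gato {CONJ,NOUN}; 2:klanfei {NOUN,VERB}; 3:klanfei {NOUN,VERB}; 4:snaarn {VERB}; 5:griszaan {VERB}.
There are 8 candidate sequences in total.
The sequences that satisfy every rule: CONJ NOUN VERB VERB VERB; CONJ VERB NOUN VERB VERB; NOUN VERB VERB VERB VERB.
Count = 3.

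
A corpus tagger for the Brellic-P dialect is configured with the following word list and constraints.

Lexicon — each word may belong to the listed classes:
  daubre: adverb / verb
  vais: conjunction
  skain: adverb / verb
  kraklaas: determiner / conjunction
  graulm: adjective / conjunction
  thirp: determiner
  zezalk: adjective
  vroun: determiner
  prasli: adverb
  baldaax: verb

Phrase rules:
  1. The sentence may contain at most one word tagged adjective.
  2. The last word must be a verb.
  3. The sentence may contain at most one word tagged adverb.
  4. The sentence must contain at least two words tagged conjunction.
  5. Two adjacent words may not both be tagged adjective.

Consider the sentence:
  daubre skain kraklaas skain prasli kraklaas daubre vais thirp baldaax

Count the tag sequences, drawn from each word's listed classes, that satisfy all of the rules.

3

Candidates per position — 1:daubre {adverb,verb}; 2:skain {adverb,verb}; 3:kraklaas {determiner,conjunction}; 4:skain {adverb,verb}; 5:prasli {adverb}; 6:kraklaas {determiner,conjunction}; 7:daubre {adverb,verb}; 8:vais {conjunction}; 9:thirp {determiner}; 10:baldaax {verb}.
There are 64 candidate sequences in total.
The sequences that satisfy every rule: verb verb determiner verb adverb conjunction verb conjunction determiner verb; verb verb conjunction verb adverb determiner verb conjunction determiner verb; verb verb conjunction verb adverb conjunction verb conjunction determiner verb.
Count = 3.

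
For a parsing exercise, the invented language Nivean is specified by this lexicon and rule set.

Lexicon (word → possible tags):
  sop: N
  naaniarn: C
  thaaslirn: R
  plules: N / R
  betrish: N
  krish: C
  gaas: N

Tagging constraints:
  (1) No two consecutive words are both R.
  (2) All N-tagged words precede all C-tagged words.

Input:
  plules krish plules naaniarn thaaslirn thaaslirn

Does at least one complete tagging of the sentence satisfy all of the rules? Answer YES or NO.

NO

Candidates per position — 1:plules {N,R}; 2:krish {C}; 3:plules {N,R}; 4:naaniarn {C}; 5:thaaslirn {R}; 6:thaaslirn {R}.
Rule 1 cannot be satisfied by any choice of tags from the lexicon.
So there is no consistent tagging.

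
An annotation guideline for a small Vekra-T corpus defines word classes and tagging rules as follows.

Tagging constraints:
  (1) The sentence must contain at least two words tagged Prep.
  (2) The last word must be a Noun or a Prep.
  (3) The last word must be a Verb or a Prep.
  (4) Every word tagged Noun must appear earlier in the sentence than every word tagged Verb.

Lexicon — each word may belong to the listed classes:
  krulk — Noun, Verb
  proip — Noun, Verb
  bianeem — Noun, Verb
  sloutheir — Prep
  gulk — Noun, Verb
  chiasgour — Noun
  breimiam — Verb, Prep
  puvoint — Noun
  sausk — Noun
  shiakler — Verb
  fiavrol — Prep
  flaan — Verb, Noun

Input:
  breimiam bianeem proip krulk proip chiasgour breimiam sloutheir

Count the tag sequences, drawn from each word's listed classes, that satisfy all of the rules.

2

Candidates per position — 1:breimiam {Verb,Prep}; 2:bianeem {Noun,Verb}; 3:proip {Noun,Verb}; 4:krulk {Noun,Verb}; 5:proip {Noun,Verb}; 6:chiasgour {Noun}; 7:breimiam {Verb,Prep}; 8:sloutheir {Prep}.
There are 64 candidate sequences in total.
The sequences that satisfy every rule: Prep Noun Noun Noun Noun Noun Verb Prep; Prep Noun Noun Noun Noun Noun Prep Prep.
Count = 2.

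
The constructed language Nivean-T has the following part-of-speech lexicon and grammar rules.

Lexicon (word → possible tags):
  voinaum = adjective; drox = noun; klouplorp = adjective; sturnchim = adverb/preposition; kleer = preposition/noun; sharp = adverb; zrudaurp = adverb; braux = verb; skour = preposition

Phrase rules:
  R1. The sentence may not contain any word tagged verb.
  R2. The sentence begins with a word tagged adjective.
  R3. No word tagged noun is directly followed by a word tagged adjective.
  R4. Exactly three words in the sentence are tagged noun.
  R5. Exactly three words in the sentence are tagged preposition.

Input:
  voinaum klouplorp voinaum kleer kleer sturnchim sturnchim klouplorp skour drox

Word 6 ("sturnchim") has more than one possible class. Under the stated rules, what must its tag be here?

Candidates per position — 1:voinaum {adjective}; 2:klouplorp {adjective}; 3:voinaum {adjective}; 4:kleer {preposition,noun}; 5:kleer {preposition,noun}; 6:sturnchim {adverb,preposition}; 7:sturnchim {adverb,preposition}; 8:klouplorp {adjective}; 9:skour {preposition}; 10:drox {noun}.
If word 4 were preposition, no tagging could satisfy rule 4; so word 4 is noun.
If word 5 were preposition, no tagging could satisfy rule 4; so word 5 is noun.
If word 6 were adverb, no tagging could satisfy rule 5; so word 6 is preposition.
If word 7 were adverb, no tagging could satisfy rule 5; so word 7 is preposition.
So the tagging must be: adjective adjective adjective noun noun preposition preposition adjective preposition noun.
Rule-by-rule: rule 1 holds; rule 2 holds; rule 3 holds; rule 4 holds; rule 5 holds.

preposition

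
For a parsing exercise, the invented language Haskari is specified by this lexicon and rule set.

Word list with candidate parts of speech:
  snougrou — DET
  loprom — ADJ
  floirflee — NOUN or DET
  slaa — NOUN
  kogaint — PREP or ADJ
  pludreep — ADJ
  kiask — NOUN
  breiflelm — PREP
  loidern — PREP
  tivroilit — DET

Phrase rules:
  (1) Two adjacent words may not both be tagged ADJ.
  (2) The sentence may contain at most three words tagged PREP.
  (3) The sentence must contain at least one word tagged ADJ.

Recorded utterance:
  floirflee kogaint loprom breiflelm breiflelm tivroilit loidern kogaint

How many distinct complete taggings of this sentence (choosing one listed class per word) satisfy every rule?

Candidates per position — 1:floirflee {NOUN,DET}; 2:kogaint {PREP,ADJ}; 3:loprom {ADJ}; 4:breiflelm {PREP}; 5:breiflelm {PREP}; 6:tivroilit {DET}; 7:loidern {PREP}; 8:kogaint {PREP,ADJ}.
There are 8 candidate sequences in total.
Every candidate sequence violates at least one rule; no consistent tagging exists.
Count = 0.

0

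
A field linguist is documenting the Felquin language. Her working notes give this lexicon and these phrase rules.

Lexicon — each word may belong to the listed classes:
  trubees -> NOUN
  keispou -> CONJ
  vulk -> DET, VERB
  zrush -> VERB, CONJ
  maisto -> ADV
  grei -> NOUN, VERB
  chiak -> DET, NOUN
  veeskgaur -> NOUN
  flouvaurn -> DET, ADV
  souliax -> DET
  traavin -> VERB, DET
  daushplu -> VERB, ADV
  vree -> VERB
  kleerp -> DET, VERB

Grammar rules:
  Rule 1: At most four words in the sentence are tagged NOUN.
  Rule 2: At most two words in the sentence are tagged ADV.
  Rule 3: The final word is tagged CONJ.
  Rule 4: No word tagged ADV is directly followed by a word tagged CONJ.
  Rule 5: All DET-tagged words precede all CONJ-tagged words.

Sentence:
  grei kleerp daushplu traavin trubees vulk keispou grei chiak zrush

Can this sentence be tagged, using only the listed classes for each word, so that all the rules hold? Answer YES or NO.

YES

Candidates per position — 1:grei {NOUN,VERB}; 2:kleerp {DET,VERB}; 3:daushplu {VERB,ADV}; 4:traavin {VERB,DET}; 5:trubees {NOUN}; 6:vulk {DET,VERB}; 7:keispou {CONJ}; 8:grei {NOUN,VERB}; 9:chiak {DET,NOUN}; 10:zrush {VERB,CONJ}.
One satisfying assignment: NOUN VERB ADV DET NOUN DET CONJ NOUN NOUN CONJ.
Checking: rule 1 satisfied; rule 2 satisfied; rule 3 satisfied; rule 4 satisfied; rule 5 satisfied.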